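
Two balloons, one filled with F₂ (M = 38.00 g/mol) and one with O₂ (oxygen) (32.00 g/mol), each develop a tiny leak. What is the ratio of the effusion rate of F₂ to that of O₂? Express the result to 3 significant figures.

0.918

From Graham's law, rate_F₂/rate_O₂ = √(M_O₂/M_F₂) = √(32.00/38.00) = √0.8421 = 0.918.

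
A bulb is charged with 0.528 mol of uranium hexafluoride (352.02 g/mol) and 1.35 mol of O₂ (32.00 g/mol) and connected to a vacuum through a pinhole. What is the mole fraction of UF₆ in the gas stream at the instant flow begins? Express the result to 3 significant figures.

Effusion rate of each component ∝ n_i/√M_i (partial pressure × 1/√M).
x_UF₆(eff) = (n_UF₆/√M_UF₆) / (n_UF₆/√M_UF₆ + n_O₂/√M_O₂)
= (0.528/√352.02) / (0.528/√352.02 + 1.35/√32.00) = 0.02814/(0.02814 + 0.2386) = 0.105.

0.105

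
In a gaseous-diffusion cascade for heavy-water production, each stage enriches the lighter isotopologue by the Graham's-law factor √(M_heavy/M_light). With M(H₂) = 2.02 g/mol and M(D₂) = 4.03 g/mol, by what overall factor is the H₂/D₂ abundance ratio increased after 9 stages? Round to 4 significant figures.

Each stage multiplies the ratio by α = √(4.03/2.02), so after 9 stages the overall factor is α^9 = (4.03/2.02)^(9/2).
= 1.99505^(9/2) = 22.38.

22.38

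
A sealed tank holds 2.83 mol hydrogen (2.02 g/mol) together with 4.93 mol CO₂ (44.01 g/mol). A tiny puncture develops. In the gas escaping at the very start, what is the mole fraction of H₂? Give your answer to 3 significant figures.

0.728

The effusion rate of species i is ∝ p_i/√M_i ∝ n_i/√M_i.
x_H₂(eff) = (n_H₂/√M_H₂) / (n_H₂/√M_H₂ + n_CO₂/√M_CO₂)
= (2.83/√2.02) / (2.83/√2.02 + 4.93/√44.01) = 1.991/(1.991 + 0.7431) = 0.728.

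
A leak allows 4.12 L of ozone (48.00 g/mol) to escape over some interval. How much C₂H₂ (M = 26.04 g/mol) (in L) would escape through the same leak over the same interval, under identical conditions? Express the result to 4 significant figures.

5.594 L

From Graham's law, rate_C₂H₂/rate_O₃ = √(M_O₃/M_C₂H₂) = √(48.00/26.04) = √1.843 = 1.358.
So the volume for C₂H₂ is 4.12 × 1.358 = 5.594 L.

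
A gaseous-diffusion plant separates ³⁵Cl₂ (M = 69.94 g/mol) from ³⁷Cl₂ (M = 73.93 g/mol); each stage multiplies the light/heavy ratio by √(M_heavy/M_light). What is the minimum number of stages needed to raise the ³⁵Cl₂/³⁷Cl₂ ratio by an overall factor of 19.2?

107

With α = √(73.93/69.94) per stage, ln α = ½ ln(1.05705) = 0.02774.
Need α^N ≥ 19.2 ⇒ N ≥ ln(19.2) / ln α = 2.955 / 0.02774 = 106.52.
So at least 107 stages are needed.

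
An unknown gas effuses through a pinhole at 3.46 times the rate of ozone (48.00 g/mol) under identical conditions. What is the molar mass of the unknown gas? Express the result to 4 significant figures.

4.009 g/mol

From Graham's law, rate_X/rate_O₃ = √(M_O₃/M_X).
3.46 = √(48.00/M_X)
M_X = 48.00 / 3.46² = 48.00 / 11.97 = 4.009 g/mol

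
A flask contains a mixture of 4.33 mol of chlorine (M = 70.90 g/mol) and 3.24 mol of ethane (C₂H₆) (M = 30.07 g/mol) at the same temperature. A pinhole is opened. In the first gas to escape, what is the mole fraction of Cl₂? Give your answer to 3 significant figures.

Rate_i ∝ x_i/√M_i (Graham's law weighted by mole fraction), so the effusate composition follows n_i/√M_i.
Mole fraction of Cl₂ in the effusate = (n_Cl₂/√M_Cl₂) / (n_Cl₂/√M_Cl₂ + n_C₂H₆/√M_C₂H₆)
= (4.33/√70.90) / (4.33/√70.90 + 3.24/√30.07) = 0.5142/(0.5142 + 0.5909) = 0.465.

0.465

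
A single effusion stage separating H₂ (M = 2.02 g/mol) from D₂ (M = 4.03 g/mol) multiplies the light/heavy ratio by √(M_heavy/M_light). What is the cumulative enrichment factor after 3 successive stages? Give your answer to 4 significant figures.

2.818

After 3 stages the ratio has grown by (√(4.03/2.02))^3 = (4.03/2.02)^(3/2).
= 1.99505^(3/2) = 2.818.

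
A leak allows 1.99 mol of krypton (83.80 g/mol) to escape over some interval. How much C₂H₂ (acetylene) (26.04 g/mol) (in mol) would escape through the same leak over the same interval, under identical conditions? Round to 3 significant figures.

3.57 mol

From Graham's law, rate_C₂H₂/rate_Kr = √(M_Kr/M_C₂H₂) = √(83.80/26.04) = √3.218 = 1.794.
So the amount for C₂H₂ is 1.99 × 1.794 = 3.57 mol.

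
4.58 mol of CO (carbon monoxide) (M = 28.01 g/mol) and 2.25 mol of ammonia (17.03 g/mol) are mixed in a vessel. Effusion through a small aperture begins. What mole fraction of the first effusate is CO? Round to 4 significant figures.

0.6135

Each component's effusion rate ∝ (its partial pressure)·(1/√M) ∝ n_i/√M_i.
x_CO(eff) = (n_CO/√M_CO) / (n_CO/√M_CO + n_NH₃/√M_NH₃)
= (4.58/√28.01) / (4.58/√28.01 + 2.25/√17.03) = 0.8654/(0.8654 + 0.5452) = 0.6135.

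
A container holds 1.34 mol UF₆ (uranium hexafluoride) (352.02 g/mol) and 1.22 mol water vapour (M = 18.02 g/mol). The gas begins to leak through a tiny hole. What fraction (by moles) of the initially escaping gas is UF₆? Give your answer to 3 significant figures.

Rate_i ∝ x_i/√M_i (Graham's law weighted by mole fraction), so the effusate composition follows n_i/√M_i.
So x_UF₆ in the escaping gas = (n_UF₆/√M_UF₆) / Σ(n_i/√M_i)
= (1.34/√352.02) / (1.34/√352.02 + 1.22/√18.02) = 0.07142/(0.07142 + 0.2874) = 0.199.

0.199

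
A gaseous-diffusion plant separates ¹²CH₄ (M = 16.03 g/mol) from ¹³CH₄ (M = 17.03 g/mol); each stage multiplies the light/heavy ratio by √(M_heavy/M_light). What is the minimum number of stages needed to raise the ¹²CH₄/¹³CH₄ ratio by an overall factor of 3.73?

Single-stage factor α = √(17.03/16.03), so ln α = ½ ln(1.06238) = 0.03026.
Need α^N ≥ 3.73 ⇒ N ≥ ln(3.73) / ln α = 1.316 / 0.03026 = 43.51.
So at least 44 stages are needed.

44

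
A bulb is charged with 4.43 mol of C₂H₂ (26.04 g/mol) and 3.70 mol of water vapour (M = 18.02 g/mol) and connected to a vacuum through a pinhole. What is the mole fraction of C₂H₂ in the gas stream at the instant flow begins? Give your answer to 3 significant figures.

Effusion rate of each component ∝ n_i/√M_i (partial pressure × 1/√M).
x_C₂H₂(eff) = (n_C₂H₂/√M_C₂H₂) / (n_C₂H₂/√M_C₂H₂ + n_H₂O/√M_H₂O)
= (4.43/√26.04) / (4.43/√26.04 + 3.70/√18.02) = 0.8681/(0.8681 + 0.8716) = 0.499.

0.499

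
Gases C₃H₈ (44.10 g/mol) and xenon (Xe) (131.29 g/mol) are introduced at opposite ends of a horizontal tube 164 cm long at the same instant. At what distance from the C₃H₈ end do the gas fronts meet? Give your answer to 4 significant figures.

Distances travelled in equal time are proportional to diffusion rates, so d_C₃H₈/d_Xe = √(M_Xe/M_C₃H₈) = √(131.29/44.10) = 1.725.
With d_C₃H₈ + d_Xe = 164 cm, d_Xe = 164/(1 + 1.725) = 60.17 cm.
d_C₃H₈ = 164 − 60.17 = 103.8 cm.

103.8 cm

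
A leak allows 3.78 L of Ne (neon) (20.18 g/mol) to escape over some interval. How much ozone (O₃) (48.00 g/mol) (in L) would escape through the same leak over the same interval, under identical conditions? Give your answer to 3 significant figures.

By Graham's law, rate_O₃/rate_Ne = √(M_Ne/M_O₃) = √(20.18/48.00) = √0.4204 = 0.6484.
So the volume for O₃ is 3.78 × 0.6484 = 2.45 L.

2.45 L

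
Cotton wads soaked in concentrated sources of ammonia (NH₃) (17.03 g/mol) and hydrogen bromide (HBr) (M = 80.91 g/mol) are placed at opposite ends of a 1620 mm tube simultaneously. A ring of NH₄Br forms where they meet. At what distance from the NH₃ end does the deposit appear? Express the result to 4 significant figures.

In equal time, each gas travels a distance ∝ its rate ∝ 1/√M, so d_NH₃/d_HBr = √(M_HBr/M_NH₃) = √(80.91/17.03) = 2.180.
With d_NH₃ + d_HBr = 1620 mm, d_HBr = 1620/(1 + 2.180) = 509.5 mm.
d_NH₃ = 1620 − 509.5 = 1111 mm.

1111 mm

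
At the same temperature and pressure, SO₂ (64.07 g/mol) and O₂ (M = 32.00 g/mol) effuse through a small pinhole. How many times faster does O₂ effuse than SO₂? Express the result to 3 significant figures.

1.41

Graham's law gives rate_O₂/rate_SO₂ = √(M_SO₂/M_O₂) = √(64.07/32.00) = √2.002 = 1.41.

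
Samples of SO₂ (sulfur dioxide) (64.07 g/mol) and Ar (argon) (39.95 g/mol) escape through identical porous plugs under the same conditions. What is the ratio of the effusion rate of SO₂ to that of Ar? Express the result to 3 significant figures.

0.790

By Graham's law, rate_SO₂/rate_Ar = √(M_Ar/M_SO₂) = √(39.95/64.07) = √0.6235 = 0.790.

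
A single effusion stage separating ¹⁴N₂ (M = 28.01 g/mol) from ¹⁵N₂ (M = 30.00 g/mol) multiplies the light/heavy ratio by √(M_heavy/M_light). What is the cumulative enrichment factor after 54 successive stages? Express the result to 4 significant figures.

6.380

Each stage multiplies the ratio by α = √(30.00/28.01), so after 54 stages the overall factor is α^54 = (30.00/28.01)^(54/2).
= 1.07105^27 = 6.380.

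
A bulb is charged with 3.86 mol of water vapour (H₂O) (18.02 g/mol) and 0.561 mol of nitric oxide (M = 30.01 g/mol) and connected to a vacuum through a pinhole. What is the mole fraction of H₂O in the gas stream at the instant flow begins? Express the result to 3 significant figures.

Effusion rate of each component ∝ n_i/√M_i (partial pressure × 1/√M).
x_H₂O(eff) = (n_H₂O/√M_H₂O) / (n_H₂O/√M_H₂O + n_NO/√M_NO)
= (3.86/√18.02) / (3.86/√18.02 + 0.561/√30.01) = 0.9093/(0.9093 + 0.1024) = 0.899.

0.899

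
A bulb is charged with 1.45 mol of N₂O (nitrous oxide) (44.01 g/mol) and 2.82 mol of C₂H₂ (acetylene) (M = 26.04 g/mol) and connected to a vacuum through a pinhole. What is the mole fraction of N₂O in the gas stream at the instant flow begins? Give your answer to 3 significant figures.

Each component's effusion rate ∝ (its partial pressure)·(1/√M) ∝ n_i/√M_i.
x_N₂O(eff) = (n_N₂O/√M_N₂O) / (n_N₂O/√M_N₂O + n_C₂H₂/√M_C₂H₂)
= (1.45/√44.01) / (1.45/√44.01 + 2.82/√26.04) = 0.2186/(0.2186 + 0.5526) = 0.283.

0.283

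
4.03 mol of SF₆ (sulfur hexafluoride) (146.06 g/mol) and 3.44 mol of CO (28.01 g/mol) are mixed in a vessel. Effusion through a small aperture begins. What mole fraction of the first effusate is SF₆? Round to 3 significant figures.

The effusion rate of species i is ∝ p_i/√M_i ∝ n_i/√M_i.
So x_SF₆ in the escaping gas = (n_SF₆/√M_SF₆) / Σ(n_i/√M_i)
= (4.03/√146.06) / (4.03/√146.06 + 3.44/√28.01) = 0.3335/(0.3335 + 0.6500) = 0.339.

0.339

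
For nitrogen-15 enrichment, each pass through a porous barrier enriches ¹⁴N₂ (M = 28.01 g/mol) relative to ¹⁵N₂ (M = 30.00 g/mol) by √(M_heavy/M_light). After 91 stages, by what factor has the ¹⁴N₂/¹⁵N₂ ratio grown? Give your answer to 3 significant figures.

22.7

Each stage multiplies the ratio by α = √(30.00/28.01), so after 91 stages the overall factor is α^91 = (30.00/28.01)^(91/2).
= 1.07105^(91/2) = 22.7.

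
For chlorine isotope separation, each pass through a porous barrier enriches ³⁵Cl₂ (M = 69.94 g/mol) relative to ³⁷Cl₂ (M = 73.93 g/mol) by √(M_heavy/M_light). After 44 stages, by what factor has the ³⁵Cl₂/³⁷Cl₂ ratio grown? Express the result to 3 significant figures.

3.39

The single-stage factor is √(M_heavy/M_light), so 44 stages give [√(73.93/69.94)]^44 = (73.93/69.94)^(44/2).
= 1.05705^22 = 3.39.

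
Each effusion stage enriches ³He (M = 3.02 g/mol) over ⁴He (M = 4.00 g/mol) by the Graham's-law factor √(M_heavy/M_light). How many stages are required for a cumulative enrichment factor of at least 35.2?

Per stage α = (4.00/3.02)^(1/2) = 1.32450^0.5, giving ln α = 0.1405.
Need α^N ≥ 35.2 ⇒ N ≥ ln(35.2) / ln α = 3.561 / 0.1405 = 25.34.
So at least 26 stages are needed.

26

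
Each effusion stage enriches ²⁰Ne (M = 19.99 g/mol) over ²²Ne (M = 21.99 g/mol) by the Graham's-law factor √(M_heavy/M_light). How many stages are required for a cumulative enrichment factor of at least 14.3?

56

With α = √(21.99/19.99) per stage, ln α = ½ ln(1.10005) = 0.04768.
Need α^N ≥ 14.3 ⇒ N ≥ ln(14.3) / ln α = 2.660 / 0.04768 = 55.80.
Minimum whole number of stages: N = 56.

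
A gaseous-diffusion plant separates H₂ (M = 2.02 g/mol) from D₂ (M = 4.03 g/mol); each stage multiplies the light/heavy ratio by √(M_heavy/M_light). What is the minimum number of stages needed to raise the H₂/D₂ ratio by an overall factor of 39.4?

11

Single-stage factor α = √(4.03/2.02), so ln α = ½ ln(1.99505) = 0.3453.
Need α^N ≥ 39.4 ⇒ N ≥ ln(39.4) / ln α = 3.674 / 0.3453 = 10.64.
So at least 11 stages are needed.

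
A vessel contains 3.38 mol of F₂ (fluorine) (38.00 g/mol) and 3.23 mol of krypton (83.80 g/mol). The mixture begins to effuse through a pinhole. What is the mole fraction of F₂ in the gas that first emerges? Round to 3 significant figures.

Effusion rate of each component ∝ n_i/√M_i (partial pressure × 1/√M).
Mole fraction of F₂ in the effusate = (n_F₂/√M_F₂) / (n_F₂/√M_F₂ + n_Kr/√M_Kr)
= (3.38/√38.00) / (3.38/√38.00 + 3.23/√83.80) = 0.5483/(0.5483 + 0.3528) = 0.608.

0.608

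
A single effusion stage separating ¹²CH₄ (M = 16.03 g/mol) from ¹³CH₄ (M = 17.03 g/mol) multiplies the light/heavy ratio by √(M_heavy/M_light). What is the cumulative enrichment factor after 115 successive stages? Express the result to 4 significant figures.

32.45

Overall factor = α^115 with α = √(17.03/16.03), i.e. (17.03/16.03)^(115/2).
= 1.06238^(115/2) = 32.45.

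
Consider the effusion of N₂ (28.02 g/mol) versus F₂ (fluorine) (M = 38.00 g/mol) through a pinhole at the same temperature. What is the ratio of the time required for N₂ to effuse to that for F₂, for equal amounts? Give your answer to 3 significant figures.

0.859

Since effusion rate ∝ 1/√M, t_N₂/t_F₂ = √(M_N₂/M_F₂) = √(28.02/38.00) = √0.7374 = 0.859.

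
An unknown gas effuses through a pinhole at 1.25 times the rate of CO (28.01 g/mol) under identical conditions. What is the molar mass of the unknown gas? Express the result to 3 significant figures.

By Graham's law, rate_X/rate_CO = √(M_CO/M_X).
1.25 = √(28.01/M_X)
M_X = 28.01 / 1.25² = 28.01 / 1.562 = 17.9 g/mol

17.9 g/mol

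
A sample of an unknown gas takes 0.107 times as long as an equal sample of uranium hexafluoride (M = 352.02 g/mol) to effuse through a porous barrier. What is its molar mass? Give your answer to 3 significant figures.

4.03 g/mol

By Graham's law, t_X/t_UF₆ = √(M_X/M_UF₆).
0.107 = √(M_X/352.02)
M_X = 352.02 × 0.107² = 352.02 × 0.01145 = 4.03 g/mol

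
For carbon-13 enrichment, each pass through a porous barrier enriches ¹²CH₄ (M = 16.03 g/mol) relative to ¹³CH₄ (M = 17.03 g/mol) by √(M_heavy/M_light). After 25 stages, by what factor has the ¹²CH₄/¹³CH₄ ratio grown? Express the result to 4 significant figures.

2.131

Overall factor = α^25 with α = √(17.03/16.03), i.e. (17.03/16.03)^(25/2).
= 1.06238^(25/2) = 2.131.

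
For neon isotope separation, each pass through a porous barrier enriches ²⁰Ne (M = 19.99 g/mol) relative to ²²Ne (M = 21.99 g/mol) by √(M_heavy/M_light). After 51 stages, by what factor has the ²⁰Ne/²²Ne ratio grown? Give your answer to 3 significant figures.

11.4

After 51 stages the ratio has grown by (√(21.99/19.99))^51 = (21.99/19.99)^(51/2).
= 1.10005^(51/2) = 11.4.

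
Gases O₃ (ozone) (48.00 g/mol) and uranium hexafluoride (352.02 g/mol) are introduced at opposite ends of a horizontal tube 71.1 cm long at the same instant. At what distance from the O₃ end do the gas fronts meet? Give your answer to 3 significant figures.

51.9 cm

The fronts meet when d_O₃ + d_UF₆ = L with d_O₃/d_UF₆ = √(M_UF₆/M_O₃) (Graham's law). Here √(M_UF₆/M_O₃) = √(352.02/48.00) = 2.708.
With d_O₃ + d_UF₆ = 71.1 cm, d_UF₆ = 71.1/(1 + 2.708) = 19.17 cm.
d_O₃ = 71.1 − 19.17 = 51.9 cm.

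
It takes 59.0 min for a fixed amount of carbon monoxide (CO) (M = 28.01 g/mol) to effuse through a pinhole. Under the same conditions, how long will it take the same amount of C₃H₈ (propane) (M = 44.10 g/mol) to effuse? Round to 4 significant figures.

Graham's law gives t_C₃H₈/t_CO = √(M_C₃H₈/M_CO) = √(44.10/28.01) = √1.574 = 1.255.
So the time for C₃H₈ is 59.0 × 1.255 = 74.03 min.

74.03 min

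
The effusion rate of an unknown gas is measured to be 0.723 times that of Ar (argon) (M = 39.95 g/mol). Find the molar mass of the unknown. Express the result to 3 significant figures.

76.4 g/mol

Since effusion rate ∝ 1/√M, rate_X/rate_Ar = √(M_Ar/M_X).
0.723 = √(39.95/M_X)
M_X = 39.95 / 0.723² = 39.95 / 0.5227 = 76.4 g/mol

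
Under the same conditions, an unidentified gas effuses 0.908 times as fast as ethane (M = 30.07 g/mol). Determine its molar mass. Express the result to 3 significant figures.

From Graham's law, rate_X/rate_C₂H₆ = √(M_C₂H₆/M_X).
0.908 = √(30.07/M_X)
M_X = 30.07 / 0.908² = 30.07 / 0.8245 = 36.5 g/mol

36.5 g/mol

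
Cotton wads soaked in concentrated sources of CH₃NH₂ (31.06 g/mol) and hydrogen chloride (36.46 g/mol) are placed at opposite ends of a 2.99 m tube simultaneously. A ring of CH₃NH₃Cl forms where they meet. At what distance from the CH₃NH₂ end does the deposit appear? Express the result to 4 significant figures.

In equal time, each gas travels a distance ∝ its rate ∝ 1/√M, so d_CH₃NH₂/d_HCl = √(M_HCl/M_CH₃NH₂) = √(36.46/31.06) = 1.083.
With d_CH₃NH₂ + d_HCl = 2.99 m, d_HCl = 2.99/(1 + 1.083) = 1.435 m.
d_CH₃NH₂ = 2.99 − 1.435 = 1.555 m.

1.555 m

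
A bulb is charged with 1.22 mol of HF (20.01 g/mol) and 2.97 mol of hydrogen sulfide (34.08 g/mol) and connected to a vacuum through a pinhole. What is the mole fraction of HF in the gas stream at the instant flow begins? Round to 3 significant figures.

0.349

The effusion rate of species i is ∝ p_i/√M_i ∝ n_i/√M_i.
So x_HF in the escaping gas = (n_HF/√M_HF) / Σ(n_i/√M_i)
= (1.22/√20.01) / (1.22/√20.01 + 2.97/√34.08) = 0.2727/(0.2727 + 0.5088) = 0.349.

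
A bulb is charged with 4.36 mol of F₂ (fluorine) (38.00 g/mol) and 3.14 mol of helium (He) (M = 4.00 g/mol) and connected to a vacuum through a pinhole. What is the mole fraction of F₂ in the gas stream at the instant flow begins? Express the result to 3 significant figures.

Rate_i ∝ x_i/√M_i (Graham's law weighted by mole fraction), so the effusate composition follows n_i/√M_i.
x_F₂(eff) = (n_F₂/√M_F₂) / (n_F₂/√M_F₂ + n_He/√M_He)
= (4.36/√38.00) / (4.36/√38.00 + 3.14/√4.00) = 0.7073/(0.7073 + 1.570) = 0.311.

0.311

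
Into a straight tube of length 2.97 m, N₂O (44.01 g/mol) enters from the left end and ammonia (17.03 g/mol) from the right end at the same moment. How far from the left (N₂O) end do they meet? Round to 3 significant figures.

1.14 m

Distances travelled in equal time are proportional to diffusion rates, so d_N₂O/d_NH₃ = √(M_NH₃/M_N₂O) = √(17.03/44.01) = 0.6221.
With d_N₂O + d_NH₃ = 2.97 m, d_NH₃ = 2.97/(1 + 0.6221) = 1.831 m.
d_N₂O = 2.97 − 1.831 = 1.14 m.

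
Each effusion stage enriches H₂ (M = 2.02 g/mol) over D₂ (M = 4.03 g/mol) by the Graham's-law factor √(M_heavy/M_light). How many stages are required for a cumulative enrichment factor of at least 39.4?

With α = √(4.03/2.02) per stage, ln α = ½ ln(1.99505) = 0.3453.
Need α^N ≥ 39.4 ⇒ N ≥ ln(39.4) / ln α = 3.674 / 0.3453 = 10.64.
So at least 11 stages are needed.

11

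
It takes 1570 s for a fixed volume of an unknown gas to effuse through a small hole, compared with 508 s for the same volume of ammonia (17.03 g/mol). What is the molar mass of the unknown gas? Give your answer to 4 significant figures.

162.7 g/mol

Since effusion rate ∝ 1/√M, t_X/t_NH₃ = √(M_X/M_NH₃).
1570/508 = 3.091 = √(M_X/17.03)
M_X = 17.03 × 3.091² = 17.03 × 9.552 = 162.7 g/mol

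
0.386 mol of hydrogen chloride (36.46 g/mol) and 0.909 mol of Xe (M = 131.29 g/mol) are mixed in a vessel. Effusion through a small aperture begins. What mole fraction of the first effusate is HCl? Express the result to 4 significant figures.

0.4462

The effusion rate of species i is ∝ p_i/√M_i ∝ n_i/√M_i.
Mole fraction of HCl in the effusate = (n_HCl/√M_HCl) / (n_HCl/√M_HCl + n_Xe/√M_Xe)
= (0.386/√36.46) / (0.386/√36.46 + 0.909/√131.29) = 0.06393/(0.06393 + 0.07933) = 0.4462.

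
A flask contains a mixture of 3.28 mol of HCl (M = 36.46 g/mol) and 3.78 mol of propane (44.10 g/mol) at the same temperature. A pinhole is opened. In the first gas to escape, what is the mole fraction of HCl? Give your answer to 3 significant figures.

0.488

Rate_i ∝ x_i/√M_i (Graham's law weighted by mole fraction), so the effusate composition follows n_i/√M_i.
Mole fraction of HCl in the effusate = (n_HCl/√M_HCl) / (n_HCl/√M_HCl + n_C₃H₈/√M_C₃H₈)
= (3.28/√36.46) / (3.28/√36.46 + 3.78/√44.10) = 0.5432/(0.5432 + 0.5692) = 0.488.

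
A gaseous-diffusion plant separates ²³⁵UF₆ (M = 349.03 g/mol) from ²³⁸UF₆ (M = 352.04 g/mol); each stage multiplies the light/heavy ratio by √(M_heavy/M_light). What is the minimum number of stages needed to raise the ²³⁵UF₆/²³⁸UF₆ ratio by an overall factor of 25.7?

Per stage α = (352.04/349.03)^(1/2) = 1.00862^0.5, giving ln α = 0.004293.
Need α^N ≥ 25.7 ⇒ N ≥ ln(25.7) / ln α = 3.246 / 0.004293 = 756.15.
Minimum whole number of stages: N = 757.

757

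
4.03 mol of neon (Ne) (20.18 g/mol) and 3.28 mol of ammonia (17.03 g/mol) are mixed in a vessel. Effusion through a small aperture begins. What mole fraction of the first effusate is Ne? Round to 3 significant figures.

0.530

Effusion rate of each component ∝ n_i/√M_i (partial pressure × 1/√M).
So x_Ne in the escaping gas = (n_Ne/√M_Ne) / Σ(n_i/√M_i)
= (4.03/√20.18) / (4.03/√20.18 + 3.28/√17.03) = 0.8971/(0.8971 + 0.7948) = 0.530.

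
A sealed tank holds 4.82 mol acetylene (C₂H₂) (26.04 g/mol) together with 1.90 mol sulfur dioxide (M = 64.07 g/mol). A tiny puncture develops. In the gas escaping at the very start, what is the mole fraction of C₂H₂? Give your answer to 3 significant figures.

The effusion rate of species i is ∝ p_i/√M_i ∝ n_i/√M_i.
Mole fraction of C₂H₂ in the effusate = (n_C₂H₂/√M_C₂H₂) / (n_C₂H₂/√M_C₂H₂ + n_SO₂/√M_SO₂)
= (4.82/√26.04) / (4.82/√26.04 + 1.90/√64.07) = 0.9446/(0.9446 + 0.2374) = 0.799.

0.799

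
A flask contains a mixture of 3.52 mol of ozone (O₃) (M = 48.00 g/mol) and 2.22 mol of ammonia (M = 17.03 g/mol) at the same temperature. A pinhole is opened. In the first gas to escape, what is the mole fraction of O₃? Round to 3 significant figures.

0.486

Each component's effusion rate ∝ (its partial pressure)·(1/√M) ∝ n_i/√M_i.
Mole fraction of O₃ in the effusate = (n_O₃/√M_O₃) / (n_O₃/√M_O₃ + n_NH₃/√M_NH₃)
= (3.52/√48.00) / (3.52/√48.00 + 2.22/√17.03) = 0.5081/(0.5081 + 0.5380) = 0.486.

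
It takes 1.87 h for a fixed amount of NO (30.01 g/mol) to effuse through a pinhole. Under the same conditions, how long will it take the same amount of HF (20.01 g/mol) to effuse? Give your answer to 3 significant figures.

Since effusion rate ∝ 1/√M, t_HF/t_NO = √(M_HF/M_NO) = √(20.01/30.01) = √0.6668 = 0.8166.
So the time for HF is 1.87 × 0.8166 = 1.53 h.

1.53 h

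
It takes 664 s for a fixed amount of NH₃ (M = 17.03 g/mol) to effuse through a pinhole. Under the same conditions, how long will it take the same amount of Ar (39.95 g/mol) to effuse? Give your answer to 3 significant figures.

1020 s

By Graham's law, t_Ar/t_NH₃ = √(M_Ar/M_NH₃) = √(39.95/17.03) = √2.346 = 1.532.
So the time for Ar is 664 × 1.532 = 1020 s.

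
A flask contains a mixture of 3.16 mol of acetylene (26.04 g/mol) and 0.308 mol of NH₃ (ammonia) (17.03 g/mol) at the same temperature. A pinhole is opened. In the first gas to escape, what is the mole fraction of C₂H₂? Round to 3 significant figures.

0.892

Rate_i ∝ x_i/√M_i (Graham's law weighted by mole fraction), so the effusate composition follows n_i/√M_i.
x_C₂H₂(eff) = (n_C₂H₂/√M_C₂H₂) / (n_C₂H₂/√M_C₂H₂ + n_NH₃/√M_NH₃)
= (3.16/√26.04) / (3.16/√26.04 + 0.308/√17.03) = 0.6193/(0.6193 + 0.07464) = 0.892.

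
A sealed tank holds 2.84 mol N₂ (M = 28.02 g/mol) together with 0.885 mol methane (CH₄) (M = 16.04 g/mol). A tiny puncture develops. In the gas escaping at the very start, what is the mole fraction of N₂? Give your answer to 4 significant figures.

0.7083

Rate_i ∝ x_i/√M_i (Graham's law weighted by mole fraction), so the effusate composition follows n_i/√M_i.
So x_N₂ in the escaping gas = (n_N₂/√M_N₂) / Σ(n_i/√M_i)
= (2.84/√28.02) / (2.84/√28.02 + 0.885/√16.04) = 0.5365/(0.5365 + 0.2210) = 0.7083.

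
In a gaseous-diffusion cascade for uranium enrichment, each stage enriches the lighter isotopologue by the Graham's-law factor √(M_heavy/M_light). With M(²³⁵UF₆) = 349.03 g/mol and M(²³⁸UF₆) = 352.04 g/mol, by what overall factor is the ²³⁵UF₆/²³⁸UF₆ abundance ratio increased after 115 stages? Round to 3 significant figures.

1.64

Each stage multiplies the ratio by α = √(352.04/349.03), so after 115 stages the overall factor is α^115 = (352.04/349.03)^(115/2).
= 1.00862^(115/2) = 1.64.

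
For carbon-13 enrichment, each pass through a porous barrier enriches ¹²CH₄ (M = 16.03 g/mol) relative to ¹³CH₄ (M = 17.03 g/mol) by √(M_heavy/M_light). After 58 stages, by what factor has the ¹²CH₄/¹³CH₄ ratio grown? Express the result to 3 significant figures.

5.78

After 58 stages the ratio has grown by (√(17.03/16.03))^58 = (17.03/16.03)^(58/2).
= 1.06238^29 = 5.78.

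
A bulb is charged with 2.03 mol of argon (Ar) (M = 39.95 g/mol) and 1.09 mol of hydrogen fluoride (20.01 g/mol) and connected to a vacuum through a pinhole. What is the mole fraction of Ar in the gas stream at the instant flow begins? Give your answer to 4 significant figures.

0.5686

Rate_i ∝ x_i/√M_i (Graham's law weighted by mole fraction), so the effusate composition follows n_i/√M_i.
x_Ar(eff) = (n_Ar/√M_Ar) / (n_Ar/√M_Ar + n_HF/√M_HF)
= (2.03/√39.95) / (2.03/√39.95 + 1.09/√20.01) = 0.3212/(0.3212 + 0.2437) = 0.5686.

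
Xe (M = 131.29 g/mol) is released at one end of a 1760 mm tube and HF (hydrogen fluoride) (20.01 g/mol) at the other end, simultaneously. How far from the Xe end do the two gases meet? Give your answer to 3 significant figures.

494 mm

In equal time, each gas travels a distance ∝ its rate ∝ 1/√M, so d_Xe/d_HF = √(M_HF/M_Xe) = √(20.01/131.29) = 0.3904.
With d_Xe + d_HF = 1760 mm, d_HF = 1760/(1 + 0.3904) = 1266 mm.
d_Xe = 1760 − 1266 = 494 mm.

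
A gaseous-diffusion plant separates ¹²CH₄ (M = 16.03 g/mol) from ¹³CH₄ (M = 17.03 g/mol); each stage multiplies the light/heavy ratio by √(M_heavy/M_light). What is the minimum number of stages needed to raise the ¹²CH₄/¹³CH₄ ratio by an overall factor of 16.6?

93

Per stage α = (17.03/16.03)^(1/2) = 1.06238^0.5, giving ln α = 0.03026.
Need α^N ≥ 16.6 ⇒ N ≥ ln(16.6) / ln α = 2.809 / 0.03026 = 92.85.
So at least 93 stages are needed.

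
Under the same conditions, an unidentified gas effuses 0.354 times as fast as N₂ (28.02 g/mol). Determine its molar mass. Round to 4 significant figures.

Graham's law gives rate_X/rate_N₂ = √(M_N₂/M_X).
0.354 = √(28.02/M_X)
M_X = 28.02 / 0.354² = 28.02 / 0.1253 = 223.6 g/mol

223.6 g/mol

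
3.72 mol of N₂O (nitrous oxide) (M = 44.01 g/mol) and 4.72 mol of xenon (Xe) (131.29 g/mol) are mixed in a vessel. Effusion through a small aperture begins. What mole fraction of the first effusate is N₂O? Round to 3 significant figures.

0.576

Each component's effusion rate ∝ (its partial pressure)·(1/√M) ∝ n_i/√M_i.
Mole fraction of N₂O in the effusate = (n_N₂O/√M_N₂O) / (n_N₂O/√M_N₂O + n_Xe/√M_Xe)
= (3.72/√44.01) / (3.72/√44.01 + 4.72/√131.29) = 0.5607/(0.5607 + 0.4119) = 0.576.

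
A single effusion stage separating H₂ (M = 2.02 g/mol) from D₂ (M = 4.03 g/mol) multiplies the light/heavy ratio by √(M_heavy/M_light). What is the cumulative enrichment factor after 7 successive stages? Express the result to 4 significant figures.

Overall factor = α^7 with α = √(4.03/2.02), i.e. (4.03/2.02)^(7/2).
= 1.99505^(7/2) = 11.22.

11.22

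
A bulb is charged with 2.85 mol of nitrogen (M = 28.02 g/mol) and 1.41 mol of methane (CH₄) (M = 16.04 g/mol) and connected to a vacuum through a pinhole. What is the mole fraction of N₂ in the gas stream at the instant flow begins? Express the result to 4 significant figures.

0.6046

Effusion rate of each component ∝ n_i/√M_i (partial pressure × 1/√M).
So x_N₂ in the escaping gas = (n_N₂/√M_N₂) / Σ(n_i/√M_i)
= (2.85/√28.02) / (2.85/√28.02 + 1.41/√16.04) = 0.5384/(0.5384 + 0.3521) = 0.6046.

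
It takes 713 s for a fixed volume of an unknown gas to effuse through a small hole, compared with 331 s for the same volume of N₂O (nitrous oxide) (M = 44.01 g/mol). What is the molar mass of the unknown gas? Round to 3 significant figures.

204 g/mol

From Graham's law, t_X/t_N₂O = √(M_X/M_N₂O).
713/331 = 2.154 = √(M_X/44.01)
M_X = 44.01 × 2.154² = 44.01 × 4.640 = 204 g/mol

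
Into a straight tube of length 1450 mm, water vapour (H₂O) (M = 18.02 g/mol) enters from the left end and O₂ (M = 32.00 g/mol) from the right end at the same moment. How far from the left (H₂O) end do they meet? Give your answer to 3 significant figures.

828 mm

The fronts meet when d_H₂O + d_O₂ = L with d_H₂O/d_O₂ = √(M_O₂/M_H₂O) (Graham's law). Here √(M_O₂/M_H₂O) = √(32.00/18.02) = 1.333.
With d_H₂O + d_O₂ = 1450 mm, d_O₂ = 1450/(1 + 1.333) = 621.6 mm.
d_H₂O = 1450 − 621.6 = 828 mm.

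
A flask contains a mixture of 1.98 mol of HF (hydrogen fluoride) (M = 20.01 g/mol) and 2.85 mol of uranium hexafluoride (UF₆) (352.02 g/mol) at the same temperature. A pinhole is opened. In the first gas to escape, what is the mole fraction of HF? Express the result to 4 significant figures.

0.7445

Each component's effusion rate ∝ (its partial pressure)·(1/√M) ∝ n_i/√M_i.
Mole fraction of HF in the effusate = (n_HF/√M_HF) / (n_HF/√M_HF + n_UF₆/√M_UF₆)
= (1.98/√20.01) / (1.98/√20.01 + 2.85/√352.02) = 0.4426/(0.4426 + 0.1519) = 0.7445.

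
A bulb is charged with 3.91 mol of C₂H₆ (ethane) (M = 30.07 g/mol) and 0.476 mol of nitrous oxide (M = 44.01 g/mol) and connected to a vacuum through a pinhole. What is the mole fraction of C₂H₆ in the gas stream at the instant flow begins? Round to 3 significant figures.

0.909

The effusion rate of species i is ∝ p_i/√M_i ∝ n_i/√M_i.
So x_C₂H₆ in the escaping gas = (n_C₂H₆/√M_C₂H₆) / Σ(n_i/√M_i)
= (3.91/√30.07) / (3.91/√30.07 + 0.476/√44.01) = 0.7130/(0.7130 + 0.07175) = 0.909.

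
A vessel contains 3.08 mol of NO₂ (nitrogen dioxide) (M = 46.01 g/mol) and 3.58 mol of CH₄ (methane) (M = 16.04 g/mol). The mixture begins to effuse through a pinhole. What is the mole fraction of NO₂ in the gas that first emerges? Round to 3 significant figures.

The effusion rate of species i is ∝ p_i/√M_i ∝ n_i/√M_i.
So x_NO₂ in the escaping gas = (n_NO₂/√M_NO₂) / Σ(n_i/√M_i)
= (3.08/√46.01) / (3.08/√46.01 + 3.58/√16.04) = 0.4541/(0.4541 + 0.8939) = 0.337.

0.337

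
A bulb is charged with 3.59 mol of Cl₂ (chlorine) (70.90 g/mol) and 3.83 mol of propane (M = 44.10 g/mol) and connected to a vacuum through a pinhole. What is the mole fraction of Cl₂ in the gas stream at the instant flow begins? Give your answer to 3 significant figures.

0.425

Effusion rate of each component ∝ n_i/√M_i (partial pressure × 1/√M).
So x_Cl₂ in the escaping gas = (n_Cl₂/√M_Cl₂) / Σ(n_i/√M_i)
= (3.59/√70.90) / (3.59/√70.90 + 3.83/√44.10) = 0.4264/(0.4264 + 0.5767) = 0.425.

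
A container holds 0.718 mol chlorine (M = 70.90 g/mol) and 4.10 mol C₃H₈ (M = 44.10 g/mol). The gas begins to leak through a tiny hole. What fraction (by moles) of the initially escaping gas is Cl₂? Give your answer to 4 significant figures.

0.1214

Each component's effusion rate ∝ (its partial pressure)·(1/√M) ∝ n_i/√M_i.
So x_Cl₂ in the escaping gas = (n_Cl₂/√M_Cl₂) / Σ(n_i/√M_i)
= (0.718/√70.90) / (0.718/√70.90 + 4.10/√44.10) = 0.08527/(0.08527 + 0.6174) = 0.1214.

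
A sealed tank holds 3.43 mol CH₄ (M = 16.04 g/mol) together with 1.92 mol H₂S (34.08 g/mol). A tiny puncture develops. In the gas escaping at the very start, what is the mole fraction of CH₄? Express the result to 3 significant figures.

Rate_i ∝ x_i/√M_i (Graham's law weighted by mole fraction), so the effusate composition follows n_i/√M_i.
Mole fraction of CH₄ in the effusate = (n_CH₄/√M_CH₄) / (n_CH₄/√M_CH₄ + n_H₂S/√M_H₂S)
= (3.43/√16.04) / (3.43/√16.04 + 1.92/√34.08) = 0.8564/(0.8564 + 0.3289) = 0.723.

0.723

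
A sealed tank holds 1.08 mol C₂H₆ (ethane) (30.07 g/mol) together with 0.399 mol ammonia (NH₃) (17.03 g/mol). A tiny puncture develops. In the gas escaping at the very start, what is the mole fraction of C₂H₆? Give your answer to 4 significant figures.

0.6707

Effusion rate of each component ∝ n_i/√M_i (partial pressure × 1/√M).
x_C₂H₆(eff) = (n_C₂H₆/√M_C₂H₆) / (n_C₂H₆/√M_C₂H₆ + n_NH₃/√M_NH₃)
= (1.08/√30.07) / (1.08/√30.07 + 0.399/√17.03) = 0.1970/(0.1970 + 0.09669) = 0.6707.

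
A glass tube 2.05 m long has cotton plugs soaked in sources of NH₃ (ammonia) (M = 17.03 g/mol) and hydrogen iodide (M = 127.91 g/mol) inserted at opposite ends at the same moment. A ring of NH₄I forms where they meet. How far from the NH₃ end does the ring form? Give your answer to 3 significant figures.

The fronts meet when d_NH₃ + d_HI = L with d_NH₃/d_HI = √(M_HI/M_NH₃) (Graham's law). Here √(M_HI/M_NH₃) = √(127.91/17.03) = 2.741.
With d_NH₃ + d_HI = 2.05 m, d_HI = 2.05/(1 + 2.741) = 0.5480 m.
d_NH₃ = 2.05 − 0.5480 = 1.50 m.

1.50 m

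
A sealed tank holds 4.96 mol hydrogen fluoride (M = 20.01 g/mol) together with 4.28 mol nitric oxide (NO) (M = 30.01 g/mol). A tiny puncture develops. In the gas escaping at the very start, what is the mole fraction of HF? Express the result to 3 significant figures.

Rate_i ∝ x_i/√M_i (Graham's law weighted by mole fraction), so the effusate composition follows n_i/√M_i.
Mole fraction of HF in the effusate = (n_HF/√M_HF) / (n_HF/√M_HF + n_NO/√M_NO)
= (4.96/√20.01) / (4.96/√20.01 + 4.28/√30.01) = 1.109/(1.109 + 0.7813) = 0.587.

0.587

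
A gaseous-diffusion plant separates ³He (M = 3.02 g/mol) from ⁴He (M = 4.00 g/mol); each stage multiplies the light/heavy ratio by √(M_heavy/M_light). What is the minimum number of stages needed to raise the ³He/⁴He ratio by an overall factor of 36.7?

Single-stage factor α = √(4.00/3.02), so ln α = ½ ln(1.32450) = 0.1405.
Need α^N ≥ 36.7 ⇒ N ≥ ln(36.7) / ln α = 3.603 / 0.1405 = 25.64.
So at least 26 stages are needed.

26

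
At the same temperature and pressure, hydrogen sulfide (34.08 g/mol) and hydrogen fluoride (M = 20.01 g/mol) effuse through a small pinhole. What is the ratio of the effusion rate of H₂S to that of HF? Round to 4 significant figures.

Graham's law gives rate_H₂S/rate_HF = √(M_HF/M_H₂S) = √(20.01/34.08) = √0.5871 = 0.7663.

0.7663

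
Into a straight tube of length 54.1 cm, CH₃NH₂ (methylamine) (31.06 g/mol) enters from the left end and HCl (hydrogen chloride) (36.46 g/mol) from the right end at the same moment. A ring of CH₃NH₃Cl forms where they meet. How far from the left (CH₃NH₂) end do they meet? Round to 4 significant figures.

In equal time, each gas travels a distance ∝ its rate ∝ 1/√M, so d_CH₃NH₂/d_HCl = √(M_HCl/M_CH₃NH₂) = √(36.46/31.06) = 1.083.
With d_CH₃NH₂ + d_HCl = 54.1 cm, d_HCl = 54.1/(1 + 1.083) = 25.97 cm.
d_CH₃NH₂ = 54.1 − 25.97 = 28.13 cm.

28.13 cm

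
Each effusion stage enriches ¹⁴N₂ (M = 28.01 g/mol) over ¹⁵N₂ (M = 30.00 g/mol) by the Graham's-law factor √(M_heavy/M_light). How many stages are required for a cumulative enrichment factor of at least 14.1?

With α = √(30.00/28.01) per stage, ln α = ½ ln(1.07105) = 0.03432.
Need α^N ≥ 14.1 ⇒ N ≥ ln(14.1) / ln α = 2.646 / 0.03432 = 77.11.
So at least 78 stages are needed.

78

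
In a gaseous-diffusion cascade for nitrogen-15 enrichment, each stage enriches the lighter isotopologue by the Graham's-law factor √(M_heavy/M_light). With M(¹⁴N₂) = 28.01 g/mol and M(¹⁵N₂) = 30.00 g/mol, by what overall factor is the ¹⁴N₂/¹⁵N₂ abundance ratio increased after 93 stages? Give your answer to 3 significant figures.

The single-stage factor is √(M_heavy/M_light), so 93 stages give [√(30.00/28.01)]^93 = (30.00/28.01)^(93/2).
= 1.07105^(93/2) = 24.3.

24.3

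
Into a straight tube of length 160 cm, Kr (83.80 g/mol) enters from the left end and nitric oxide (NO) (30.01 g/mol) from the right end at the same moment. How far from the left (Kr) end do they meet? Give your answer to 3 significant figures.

59.9 cm

In equal time, each gas travels a distance ∝ its rate ∝ 1/√M, so d_Kr/d_NO = √(M_NO/M_Kr) = √(30.01/83.80) = 0.5984.
With d_Kr + d_NO = 160 cm, d_NO = 160/(1 + 0.5984) = 100.1 cm.
d_Kr = 160 − 100.1 = 59.9 cm.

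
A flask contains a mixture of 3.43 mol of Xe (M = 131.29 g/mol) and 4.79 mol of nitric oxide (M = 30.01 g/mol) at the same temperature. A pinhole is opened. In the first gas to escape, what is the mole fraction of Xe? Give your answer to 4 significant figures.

0.2550

Rate_i ∝ x_i/√M_i (Graham's law weighted by mole fraction), so the effusate composition follows n_i/√M_i.
Mole fraction of Xe in the effusate = (n_Xe/√M_Xe) / (n_Xe/√M_Xe + n_NO/√M_NO)
= (3.43/√131.29) / (3.43/√131.29 + 4.79/√30.01) = 0.2993/(0.2993 + 0.8744) = 0.2550.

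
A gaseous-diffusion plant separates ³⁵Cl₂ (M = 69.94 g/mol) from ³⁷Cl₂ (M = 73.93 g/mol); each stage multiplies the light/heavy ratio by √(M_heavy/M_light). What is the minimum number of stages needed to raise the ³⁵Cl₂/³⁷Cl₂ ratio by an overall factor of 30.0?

123

With α = √(73.93/69.94) per stage, ln α = ½ ln(1.05705) = 0.02774.
Need α^N ≥ 30.0 ⇒ N ≥ ln(30.0) / ln α = 3.401 / 0.02774 = 122.61.
Rounding up, N = 123 stages.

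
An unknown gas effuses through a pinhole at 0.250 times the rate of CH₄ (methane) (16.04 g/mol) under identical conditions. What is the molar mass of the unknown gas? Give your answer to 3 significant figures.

By Graham's law, rate_X/rate_CH₄ = √(M_CH₄/M_X).
0.250 = √(16.04/M_X)
M_X = 16.04 / 0.250² = 16.04 / 0.06250 = 257 g/mol

257 g/mol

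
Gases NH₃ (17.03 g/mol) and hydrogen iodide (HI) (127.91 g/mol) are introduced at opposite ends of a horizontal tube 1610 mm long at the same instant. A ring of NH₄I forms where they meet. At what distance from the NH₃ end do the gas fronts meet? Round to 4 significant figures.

1180 mm

In equal time, each gas travels a distance ∝ its rate ∝ 1/√M, so d_NH₃/d_HI = √(M_HI/M_NH₃) = √(127.91/17.03) = 2.741.
With d_NH₃ + d_HI = 1610 mm, d_HI = 1610/(1 + 2.741) = 430.4 mm.
d_NH₃ = 1610 − 430.4 = 1180 mm.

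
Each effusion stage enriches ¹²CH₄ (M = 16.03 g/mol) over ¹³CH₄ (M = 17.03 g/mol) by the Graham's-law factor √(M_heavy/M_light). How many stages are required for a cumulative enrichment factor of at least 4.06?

With α = √(17.03/16.03) per stage, ln α = ½ ln(1.06238) = 0.03026.
Need α^N ≥ 4.06 ⇒ N ≥ ln(4.06) / ln α = 1.401 / 0.03026 = 46.31.
Minimum whole number of stages: N = 47.

47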